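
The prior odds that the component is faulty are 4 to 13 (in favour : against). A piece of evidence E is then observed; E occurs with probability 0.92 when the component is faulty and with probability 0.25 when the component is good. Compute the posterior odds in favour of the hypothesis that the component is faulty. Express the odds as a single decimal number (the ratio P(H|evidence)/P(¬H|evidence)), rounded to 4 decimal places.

Prior odds = 4/13 = 0.30769.
Likelihood ratio for E = 0.92/0.25 = 3.6800.
Posterior odds = prior odds × LR = 1.1323.

Posterior odds ≈ 1.1323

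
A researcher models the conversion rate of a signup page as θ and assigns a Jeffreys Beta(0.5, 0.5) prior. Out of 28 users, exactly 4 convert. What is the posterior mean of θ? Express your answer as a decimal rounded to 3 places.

Posterior mean ≈ 0.155

Observing 4 successes and 24 failures updates Beta(0.5, 0.5) by adding the success and failure counts to the two shape parameters: α = 0.5+4 = 4.5, β = 0.5+24 = 24.5.
Posterior mean = α/(α+β) = 4.5/29 = 0.155.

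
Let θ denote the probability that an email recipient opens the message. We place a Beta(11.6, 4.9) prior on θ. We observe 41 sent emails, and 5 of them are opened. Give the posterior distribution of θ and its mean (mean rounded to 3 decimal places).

Posterior: Beta(16.6, 40.9); mean ≈ 0.289

The binomial likelihood is conjugate to the Beta prior: with 5 successes and 36 failures, the posterior is Beta(11.6+5, 4.9+36) = Beta(16.6, 40.9).
E[θ | data] = 16.6/(16.6+40.9) = 0.289.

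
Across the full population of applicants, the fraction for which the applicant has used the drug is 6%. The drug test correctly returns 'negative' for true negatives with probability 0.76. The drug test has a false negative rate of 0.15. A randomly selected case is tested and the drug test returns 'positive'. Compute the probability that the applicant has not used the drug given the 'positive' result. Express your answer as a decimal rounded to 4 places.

Write H for 'the applicant has used the drug'. Prior odds H:¬H = 0.06/0.94 = 0.063830. For the 'positive' outcome, the likelihood ratio is 0.85/0.24 = 3.5417.
Posterior odds = 0.063830 × 3.5417 = 0.22606, so P(H|E) = 0.22606/(1+0.22606) = 0.1844. Then P(¬H|E) = 1 − 0.1844 = 0.8156.

P(¬H | E) ≈ 0.8156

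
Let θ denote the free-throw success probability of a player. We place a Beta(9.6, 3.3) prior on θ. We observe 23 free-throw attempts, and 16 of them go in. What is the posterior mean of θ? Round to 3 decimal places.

The binomial likelihood is conjugate to the Beta prior: with 16 successes and 7 failures, the posterior is Beta(9.6+16, 3.3+7) = Beta(25.6, 10.3).
Posterior mean = α/(α+β) = 25.6/35.9 = 0.713.

Posterior mean ≈ 0.713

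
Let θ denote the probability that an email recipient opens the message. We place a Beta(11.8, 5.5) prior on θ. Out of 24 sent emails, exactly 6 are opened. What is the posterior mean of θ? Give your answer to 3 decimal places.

Posterior mean ≈ 0.431

The binomial likelihood is conjugate to the Beta prior: with 6 successes and 18 failures, the posterior is Beta(11.8+6, 5.5+18) = Beta(17.8, 23.5).
Posterior mean = α/(α+β) = 17.8/41.3 = 0.431.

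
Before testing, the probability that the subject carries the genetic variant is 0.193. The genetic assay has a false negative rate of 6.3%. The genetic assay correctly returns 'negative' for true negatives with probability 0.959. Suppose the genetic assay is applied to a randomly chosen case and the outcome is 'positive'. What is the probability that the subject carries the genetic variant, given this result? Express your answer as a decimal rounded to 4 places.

P(H | E) ≈ 0.8453

Let H be the event that the subject carries the genetic variant. P(H) = 0.193, so P(¬H) = 0.807. With E the 'positive' result, P(E|H) = 0.937 and P(E|¬H) = 0.041.
P(E) = 0.937·0.193 + 0.041·0.807 = 0.18084 + 0.033087 = 0.21393.
By Bayes' theorem, P(H|E) = 0.18084 / 0.21393 = 0.8453.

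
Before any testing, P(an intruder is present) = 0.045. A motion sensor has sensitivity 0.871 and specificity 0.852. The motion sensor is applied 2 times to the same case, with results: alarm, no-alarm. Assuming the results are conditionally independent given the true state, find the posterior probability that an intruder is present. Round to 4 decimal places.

Posterior P(H) ≈ 0.0403

Let H be the event that an intruder is present; start with P(H) = 0.045. P('alarm'|H) = 0.871, P('alarm'|¬H) = 0.148.
Update on result 1 ('alarm'): P(H) ← 0.871·0.0450 / (0.871·0.0450 + 0.148·0.9550) = 0.039195/0.18054 = 0.2171.
Update on result 2 ('no-alarm'): P(H) ← 0.129·0.2171 / (0.129·0.2171 + 0.852·0.7829) = 0.028007/0.69503 = 0.0403.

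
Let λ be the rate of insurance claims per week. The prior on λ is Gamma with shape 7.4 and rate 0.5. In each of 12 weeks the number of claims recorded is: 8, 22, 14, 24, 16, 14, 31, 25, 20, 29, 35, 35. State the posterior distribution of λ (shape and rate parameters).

The Poisson likelihood adds the total count to the shape and the number of exposure periods to the rate. Here ∑xᵢ = 273 and n = 12, so shape 7.4→280.4 and rate 0.5→12.5.

Posterior: Gamma(shape=280.4, rate=12.5)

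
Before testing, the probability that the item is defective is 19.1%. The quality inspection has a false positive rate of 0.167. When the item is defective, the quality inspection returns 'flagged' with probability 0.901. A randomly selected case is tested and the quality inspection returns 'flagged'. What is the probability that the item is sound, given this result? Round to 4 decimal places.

P(¬H | E) ≈ 0.4398

Let H be the event that the item is defective. P(H) = 0.191, so P(¬H) = 0.809. With E the 'flagged' result, P(E|H) = 0.901 and P(E|¬H) = 0.167.
P(E) = 0.901·0.191 + 0.167·0.809 = 0.17209 + 0.13510 = 0.30719.
By Bayes' theorem, P(H|E) = 0.17209 / 0.30719 = 0.5602. Hence P(¬H|E) = 1 − 0.5602 = 0.4398.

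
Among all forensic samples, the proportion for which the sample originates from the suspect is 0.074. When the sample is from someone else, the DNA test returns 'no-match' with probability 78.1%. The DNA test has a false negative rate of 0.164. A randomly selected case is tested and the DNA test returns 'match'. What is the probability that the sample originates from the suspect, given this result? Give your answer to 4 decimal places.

Let H be the event that the sample originates from the suspect. P(H) = 0.074, so P(¬H) = 0.926. With E the 'match' result, P(E|H) = 0.836 and P(E|¬H) = 0.219.
P(E) = 0.836·0.074 + 0.219·0.926 = 0.061864 + 0.20279 = 0.26466.
By Bayes' theorem, P(H|E) = 0.061864 / 0.26466 = 0.2338.

P(H | E) ≈ 0.2338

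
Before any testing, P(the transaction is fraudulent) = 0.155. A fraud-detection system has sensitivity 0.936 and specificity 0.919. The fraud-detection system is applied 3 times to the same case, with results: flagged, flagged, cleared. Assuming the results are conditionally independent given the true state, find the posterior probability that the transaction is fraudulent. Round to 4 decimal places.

With H the event that the transaction is fraudulent, the joint likelihood of the observed sequence is P(data|H) = 0.936·0.936·0.064 = 0.056070 and P(data|¬H) = 0.081·0.081·0.919 = 0.0060296.
Bayes: P(H|data) = 0.155·0.056070 / (0.155·0.056070 + 0.845·0.0060296) = 0.0086909/0.013786 = 0.6304.

Posterior P(H) ≈ 0.6304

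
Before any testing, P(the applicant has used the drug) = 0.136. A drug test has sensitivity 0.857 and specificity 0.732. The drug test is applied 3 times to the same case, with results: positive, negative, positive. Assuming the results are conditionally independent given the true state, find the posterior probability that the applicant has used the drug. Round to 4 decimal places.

With H the event that the applicant has used the drug, the joint likelihood of the observed sequence is P(data|H) = 0.857·0.143·0.857 = 0.10503 and P(data|¬H) = 0.268·0.732·0.268 = 0.052575.
Bayes: P(H|data) = 0.136·0.10503 / (0.136·0.10503 + 0.864·0.052575) = 0.014284/0.059709 = 0.2392.

Posterior P(H) ≈ 0.2392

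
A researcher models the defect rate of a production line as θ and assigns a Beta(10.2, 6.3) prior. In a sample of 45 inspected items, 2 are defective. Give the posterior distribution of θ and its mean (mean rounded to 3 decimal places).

Observing 2 successes and 43 failures updates Beta(10.2, 6.3) by adding the success and failure counts to the two shape parameters: α = 10.2+2 = 12.2, β = 6.3+43 = 49.3.
Posterior mean = α/(α+β) = 12.2/61.5 = 0.198.

Posterior: Beta(12.2, 49.3); mean ≈ 0.198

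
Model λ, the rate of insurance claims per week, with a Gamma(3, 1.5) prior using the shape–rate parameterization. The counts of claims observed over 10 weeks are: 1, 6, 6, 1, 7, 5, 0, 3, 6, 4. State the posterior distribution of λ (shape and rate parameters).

The Poisson likelihood adds the total count to the shape and the number of exposure periods to the rate. Here ∑xᵢ = 39 and n = 10, so shape 3→42 and rate 1.5→11.5.

Posterior: Gamma(shape=42, rate=11.5)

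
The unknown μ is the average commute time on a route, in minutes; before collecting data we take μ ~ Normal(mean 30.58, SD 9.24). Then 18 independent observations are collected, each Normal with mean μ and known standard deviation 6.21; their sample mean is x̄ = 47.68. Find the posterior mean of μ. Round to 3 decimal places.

Posterior mean ≈ 47.261

With known σ, the Normal prior is conjugate. Weight on the data is w = (n/σ²)/(n/σ² + 1/τ₀²) = 0.466755/(0.466755+0.0117127) = 0.97552.
Posterior mean = w·x̄ + (1−w)·μ₀ = 0.97552·47.68 + 0.024480·30.58 = 47.261.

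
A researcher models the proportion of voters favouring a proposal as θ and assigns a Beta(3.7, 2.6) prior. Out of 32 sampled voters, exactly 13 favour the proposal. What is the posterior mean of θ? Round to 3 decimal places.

Posterior mean ≈ 0.436

Observing 13 successes and 19 failures updates Beta(3.7, 2.6) by adding the success and failure counts to the two shape parameters: α = 3.7+13 = 16.7, β = 2.6+19 = 21.6.
E[θ | data] = 16.7/(16.7+21.6) = 0.436.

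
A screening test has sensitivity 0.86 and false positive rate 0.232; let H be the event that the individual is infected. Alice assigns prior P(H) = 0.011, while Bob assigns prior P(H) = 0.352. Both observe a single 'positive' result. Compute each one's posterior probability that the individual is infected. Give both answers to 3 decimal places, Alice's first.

The likelihood ratio for a 'positive' result is 0.86/0.232 = 3.7069.
Alice: prior odds 0.011/0.989 = 0.011122; posterior odds 0.041229; posterior probability 0.040.
Bob: prior odds 0.352/0.648 = 0.54321; posterior odds 2.0136; posterior probability 0.668.

Alice: 0.040; Bob: 0.668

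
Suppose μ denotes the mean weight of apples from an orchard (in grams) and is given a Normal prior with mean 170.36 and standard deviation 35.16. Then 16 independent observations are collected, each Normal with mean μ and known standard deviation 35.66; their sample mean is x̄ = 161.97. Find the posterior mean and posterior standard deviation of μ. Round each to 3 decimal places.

Posterior mean ≈ 162.477; posterior SD ≈ 8.642

With known σ, the Normal prior is conjugate. Weight on the data is w = (n/σ²)/(n/σ² + 1/τ₀²) = 0.0125822/(0.0125822+0.00080891) = 0.93959.
Posterior mean = w·x̄ + (1−w)·μ₀ = 0.93959·161.97 + 0.060407·170.36 = 162.477. Posterior variance = 1/(0.0125822+0.00080891) = 74.6763, so SD = 8.642.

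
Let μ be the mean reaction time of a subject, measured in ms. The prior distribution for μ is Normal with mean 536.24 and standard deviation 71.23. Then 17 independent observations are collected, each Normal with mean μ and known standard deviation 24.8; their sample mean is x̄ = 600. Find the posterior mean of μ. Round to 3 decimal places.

Prior precision 1/τ₀² = 1/71.23² = 0.00019709; data precision n/σ² = 17/24.8² = 0.0276405.
Posterior precision = 0.00019709 + 0.0276405 = 0.0278376.
Posterior mean = (0.00019709·536.24 + 0.0276405·600) / 0.0278376 = 599.549.

Posterior mean ≈ 599.549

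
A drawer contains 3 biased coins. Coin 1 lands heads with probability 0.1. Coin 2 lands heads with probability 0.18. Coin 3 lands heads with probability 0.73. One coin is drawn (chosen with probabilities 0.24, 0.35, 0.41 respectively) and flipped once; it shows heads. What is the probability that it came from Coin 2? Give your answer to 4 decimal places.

Posterior probability ≈ 0.1631

Tabulate prior·likelihood by source: [1] prior 0.24, lik 0.1, product 0.02400; [2] prior 0.35, lik 0.18, product 0.06300; [3] prior 0.41, lik 0.73, product 0.2993.
Normalizing constant = 0.38630; the posterior for Coin 2 is its product over the sum, 0.06300/0.38630 = 0.1631.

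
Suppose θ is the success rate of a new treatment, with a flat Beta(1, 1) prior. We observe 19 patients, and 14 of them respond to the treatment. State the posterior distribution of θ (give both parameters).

Observing 14 successes and 5 failures updates Beta(1, 1) by adding the success and failure counts to the two shape parameters: α = 1+14 = 15, β = 1+5 = 6.

Posterior: Beta(15, 6)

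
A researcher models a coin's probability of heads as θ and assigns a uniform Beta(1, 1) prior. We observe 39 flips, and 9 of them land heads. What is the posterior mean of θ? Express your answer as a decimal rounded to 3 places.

The binomial likelihood is conjugate to the Beta prior: with 9 successes and 30 failures, the posterior is Beta(1+9, 1+30) = Beta(10, 31).
E[θ | data] = 10/(10+31) = 0.244.

Posterior mean ≈ 0.244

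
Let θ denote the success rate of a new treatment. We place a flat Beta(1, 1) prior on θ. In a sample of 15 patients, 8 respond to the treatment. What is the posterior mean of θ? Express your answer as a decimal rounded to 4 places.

Posterior mean ≈ 0.5294

The binomial likelihood is conjugate to the Beta prior: with 8 successes and 7 failures, the posterior is Beta(1+8, 1+7) = Beta(9, 8).
Posterior mean = α/(α+β) = 9/17 = 0.5294.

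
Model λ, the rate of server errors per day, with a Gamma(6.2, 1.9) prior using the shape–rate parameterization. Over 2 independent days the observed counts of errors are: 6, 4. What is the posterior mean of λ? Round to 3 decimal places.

The Poisson likelihood adds the total count to the shape and the number of exposure periods to the rate. Here ∑xᵢ = 10 and n = 2, so shape 6.2→16.2 and rate 1.9→3.9.
Posterior mean = shape/rate = 16.2/3.9 = 4.154.

Posterior mean ≈ 4.154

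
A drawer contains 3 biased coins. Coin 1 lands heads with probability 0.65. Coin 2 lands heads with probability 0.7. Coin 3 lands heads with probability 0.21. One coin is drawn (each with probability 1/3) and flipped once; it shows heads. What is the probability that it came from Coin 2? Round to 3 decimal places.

Tabulate prior·likelihood by source: [1] prior 0.333333, lik 0.65, product 0.2167; [2] prior 0.333333, lik 0.7, product 0.2333; [3] prior 0.333333, lik 0.21, product 0.07000.
Normalizing constant = 0.52000; the posterior for Coin 2 is its product over the sum, 0.2333/0.52000 = 0.449.

Posterior probability ≈ 0.449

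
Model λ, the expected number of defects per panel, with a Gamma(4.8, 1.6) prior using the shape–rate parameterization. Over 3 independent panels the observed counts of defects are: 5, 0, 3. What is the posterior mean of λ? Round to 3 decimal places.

Posterior mean ≈ 2.783

The Poisson likelihood adds the total count to the shape and the number of exposure periods to the rate. Here ∑xᵢ = 8 and n = 3, so shape 4.8→12.8 and rate 1.6→4.6.
Posterior mean = shape/rate = 12.8/4.6 = 2.783.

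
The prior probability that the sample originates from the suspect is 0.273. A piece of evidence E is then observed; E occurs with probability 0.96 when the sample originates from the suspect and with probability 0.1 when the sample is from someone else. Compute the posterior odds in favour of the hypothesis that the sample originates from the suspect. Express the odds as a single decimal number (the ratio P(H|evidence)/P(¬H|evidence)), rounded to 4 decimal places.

Prior odds = 0.273/(1−0.273) = 0.37552. In log-odds, ln(0.37552) = -0.97945.
Add log likelihood ratio: ln(9.6000) = 2.2618.
Posterior log-odds = 1.2823, so posterior odds = exp(1.2823) = 3.6050.

Posterior odds ≈ 3.6050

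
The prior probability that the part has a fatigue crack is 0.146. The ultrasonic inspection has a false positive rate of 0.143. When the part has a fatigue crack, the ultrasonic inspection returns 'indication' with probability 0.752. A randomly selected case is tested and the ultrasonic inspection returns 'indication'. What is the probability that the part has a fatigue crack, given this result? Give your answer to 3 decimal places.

Write H for 'the part has a fatigue crack'. Prior odds H:¬H = 0.146/0.854 = 0.17096. For the 'indication' outcome, the likelihood ratio is 0.752/0.143 = 5.2587.
Posterior odds = 0.17096 × 5.2587 = 0.89904, so P(H|E) = 0.89904/(1+0.89904) = 0.473.

P(H | E) ≈ 0.473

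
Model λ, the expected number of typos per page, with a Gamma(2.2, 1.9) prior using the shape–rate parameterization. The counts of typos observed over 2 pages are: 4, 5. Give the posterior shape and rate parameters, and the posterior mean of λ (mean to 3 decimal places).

Total count ∑xᵢ = 9 over n = 2 pages.
Gamma is conjugate to the Poisson likelihood: posterior is Gamma(shape = 2.2+9 = 11.2, rate = 1.9+2 = 3.9).
Posterior mean = shape/rate = 11.2/3.9 = 2.872.

Posterior: Gamma(shape=11.2, rate=3.9); mean ≈ 2.872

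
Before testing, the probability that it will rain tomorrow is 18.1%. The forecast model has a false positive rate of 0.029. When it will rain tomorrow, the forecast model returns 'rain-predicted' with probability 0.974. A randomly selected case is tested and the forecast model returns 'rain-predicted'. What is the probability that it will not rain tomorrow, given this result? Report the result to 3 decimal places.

Write H for 'it will rain tomorrow'. Prior odds H:¬H = 0.181/0.819 = 0.22100. For the 'rain-predicted' outcome, the likelihood ratio is 0.974/0.029 = 33.586.
Posterior odds = 0.22100 × 33.586 = 7.4226, so P(H|E) = 7.4226/(1+7.4226) = 0.881. Then P(¬H|E) = 1 − 0.881 = 0.119.

P(¬H | E) ≈ 0.119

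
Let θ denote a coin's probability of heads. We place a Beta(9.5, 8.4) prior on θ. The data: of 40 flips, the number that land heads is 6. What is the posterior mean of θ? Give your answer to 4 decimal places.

Posterior mean ≈ 0.2677

Observing 6 successes and 34 failures updates Beta(9.5, 8.4) by adding the success and failure counts to the two shape parameters: α = 9.5+6 = 15.5, β = 8.4+34 = 42.4.
Posterior mean = α/(α+β) = 15.5/57.9 = 0.2677.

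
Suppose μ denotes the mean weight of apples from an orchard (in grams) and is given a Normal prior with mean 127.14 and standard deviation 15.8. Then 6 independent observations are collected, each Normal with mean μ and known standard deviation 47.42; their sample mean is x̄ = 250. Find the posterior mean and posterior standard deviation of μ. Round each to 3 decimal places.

Posterior mean ≈ 176.259; posterior SD ≈ 12.241

With known σ, the Normal prior is conjugate. Weight on the data is w = (n/σ²)/(n/σ² + 1/τ₀²) = 0.00266826/(0.00266826+0.00400577) = 0.39980.
Posterior mean = w·x̄ + (1−w)·μ₀ = 0.39980·250 + 0.60020·127.14 = 176.259. Posterior variance = 1/(0.00266826+0.00400577) = 149.835, so SD = 12.241.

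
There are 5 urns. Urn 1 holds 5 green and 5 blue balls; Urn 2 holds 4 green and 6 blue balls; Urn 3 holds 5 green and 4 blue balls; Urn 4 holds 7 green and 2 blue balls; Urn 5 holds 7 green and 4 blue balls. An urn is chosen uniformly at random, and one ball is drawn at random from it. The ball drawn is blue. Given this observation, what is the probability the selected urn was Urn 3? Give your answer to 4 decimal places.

P(blue|Urn 1) = 0.5; P(blue|Urn 2) = 0.6; P(blue|Urn 3) = 0.4444; P(blue|Urn 4) = 0.2222; P(blue|Urn 5) = 0.3636.
Prior × likelihood for each source: 0.2·0.5=0.1000, 0.2·0.6=0.1200, 0.2·0.4444=0.08889, 0.2·0.2222=0.04444, 0.2·0.3636=0.07273. Summing gives P(blue) = 0.42606.
P(Urn 3 | blue) = 0.08889 / 0.42606 = 0.2086.

Posterior probability ≈ 0.2086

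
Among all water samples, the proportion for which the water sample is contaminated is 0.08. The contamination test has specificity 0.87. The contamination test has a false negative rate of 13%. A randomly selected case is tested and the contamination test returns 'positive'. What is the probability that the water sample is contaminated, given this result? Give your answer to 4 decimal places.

Let H be the event that the water sample is contaminated. P(H) = 0.08, so P(¬H) = 0.92. With E the 'positive' result, P(E|H) = 0.87 and P(E|¬H) = 0.13.
P(E) = 0.87·0.08 + 0.13·0.92 = 0.069600 + 0.11960 = 0.18920.
By Bayes' theorem, P(H|E) = 0.069600 / 0.18920 = 0.3679.

P(H | E) ≈ 0.3679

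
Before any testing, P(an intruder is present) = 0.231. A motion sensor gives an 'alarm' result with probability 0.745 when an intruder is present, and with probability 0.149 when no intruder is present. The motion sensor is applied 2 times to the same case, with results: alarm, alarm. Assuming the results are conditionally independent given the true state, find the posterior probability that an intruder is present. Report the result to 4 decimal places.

With H the event that an intruder is present, the joint likelihood of the observed sequence is P(data|H) = 0.745·0.745 = 0.55502 and P(data|¬H) = 0.149·0.149 = 0.022201.
Bayes: P(H|data) = 0.231·0.55502 / (0.231·0.55502 + 0.769·0.022201) = 0.12821/0.14528 = 0.8825.

Posterior P(H) ≈ 0.8825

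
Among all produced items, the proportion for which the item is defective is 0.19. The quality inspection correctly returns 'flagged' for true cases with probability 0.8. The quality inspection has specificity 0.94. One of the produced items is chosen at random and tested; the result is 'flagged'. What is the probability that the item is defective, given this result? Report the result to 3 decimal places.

P(H | E) ≈ 0.758

Let H be the event that the item is defective. P(H) = 0.19, so P(¬H) = 0.81. With E the 'flagged' result, P(E|H) = 0.8 and P(E|¬H) = 0.06.
P(E) = 0.8·0.19 + 0.06·0.81 = 0.15200 + 0.048600 = 0.20060.
By Bayes' theorem, P(H|E) = 0.15200 / 0.20060 = 0.758.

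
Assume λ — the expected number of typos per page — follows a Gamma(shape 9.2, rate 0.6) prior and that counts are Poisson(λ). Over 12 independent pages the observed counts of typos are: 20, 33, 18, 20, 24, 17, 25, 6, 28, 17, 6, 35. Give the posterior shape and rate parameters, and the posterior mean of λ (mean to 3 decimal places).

Posterior: Gamma(shape=258.2, rate=12.6); mean ≈ 20.492

Total count ∑xᵢ = 249 over n = 12 pages.
Gamma is conjugate to the Poisson likelihood: posterior is Gamma(shape = 9.2+249 = 258.2, rate = 0.6+12 = 12.6).
Posterior mean = shape/rate = 258.2/12.6 = 20.492.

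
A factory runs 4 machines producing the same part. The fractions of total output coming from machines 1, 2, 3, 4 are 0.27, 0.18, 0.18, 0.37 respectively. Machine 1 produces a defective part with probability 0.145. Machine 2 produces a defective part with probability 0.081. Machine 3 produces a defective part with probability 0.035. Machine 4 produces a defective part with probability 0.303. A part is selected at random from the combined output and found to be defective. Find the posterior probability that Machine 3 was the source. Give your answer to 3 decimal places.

Posterior probability ≈ 0.037

Tabulate prior·likelihood by source: [1] prior 0.27, lik 0.145, product 0.03915; [2] prior 0.18, lik 0.081, product 0.01458; [3] prior 0.18, lik 0.035, product 0.006300; [4] prior 0.37, lik 0.303, product 0.1121.
Normalizing constant = 0.17214; the posterior for Machine 3 is its product over the sum, 0.006300/0.17214 = 0.037.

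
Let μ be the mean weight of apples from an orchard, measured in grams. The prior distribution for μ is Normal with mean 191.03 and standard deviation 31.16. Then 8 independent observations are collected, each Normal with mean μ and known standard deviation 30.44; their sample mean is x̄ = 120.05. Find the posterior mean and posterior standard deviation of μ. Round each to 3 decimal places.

Posterior mean ≈ 127.615; posterior SD ≈ 10.173

With known σ, the Normal prior is conjugate. Weight on the data is w = (n/σ²)/(n/σ² + 1/τ₀²) = 0.00863377/(0.00863377+0.00102992) = 0.89342.
Posterior mean = w·x̄ + (1−w)·μ₀ = 0.89342·120.05 + 0.10658·191.03 = 127.615. Posterior variance = 1/(0.00863377+0.00102992) = 103.480, so SD = 10.173.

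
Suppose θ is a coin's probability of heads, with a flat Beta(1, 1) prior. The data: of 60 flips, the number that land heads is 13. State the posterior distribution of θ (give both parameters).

The binomial likelihood is conjugate to the Beta prior: with 13 successes and 47 failures, the posterior is Beta(1+13, 1+47) = Beta(14, 48).

Posterior: Beta(14, 48)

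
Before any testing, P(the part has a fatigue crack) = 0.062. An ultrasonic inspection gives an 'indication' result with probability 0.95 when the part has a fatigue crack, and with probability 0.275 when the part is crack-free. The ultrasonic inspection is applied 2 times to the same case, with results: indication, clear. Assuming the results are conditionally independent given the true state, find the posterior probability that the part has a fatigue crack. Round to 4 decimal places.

Posterior P(H) ≈ 0.0155

Let H be the event that the part has a fatigue crack; start with P(H) = 0.062. P('indication'|H) = 0.95, P('indication'|¬H) = 0.275.
Update on result 1 ('indication'): P(H) ← 0.95·0.0620 / (0.95·0.0620 + 0.275·0.9380) = 0.058900/0.31685 = 0.1859.
Update on result 2 ('clear'): P(H) ← 0.05·0.1859 / (0.05·0.1859 + 0.725·0.8141) = 0.0092946/0.59952 = 0.0155.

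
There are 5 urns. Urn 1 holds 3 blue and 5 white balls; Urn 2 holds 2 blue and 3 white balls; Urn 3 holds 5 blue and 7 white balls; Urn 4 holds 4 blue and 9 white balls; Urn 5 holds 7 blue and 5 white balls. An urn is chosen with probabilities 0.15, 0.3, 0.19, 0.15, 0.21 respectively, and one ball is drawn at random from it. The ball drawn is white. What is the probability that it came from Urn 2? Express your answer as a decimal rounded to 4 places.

Posterior probability ≈ 0.3125

Tabulate prior·likelihood by source: [1] prior 0.15, lik 0.625, product 0.09375; [2] prior 0.3, lik 0.6, product 0.1800; [3] prior 0.19, lik 0.5833, product 0.1108; [4] prior 0.15, lik 0.6923, product 0.1038; [5] prior 0.21, lik 0.4167, product 0.08750.
Normalizing constant = 0.57593; the posterior for Urn 2 is its product over the sum, 0.1800/0.57593 = 0.3125.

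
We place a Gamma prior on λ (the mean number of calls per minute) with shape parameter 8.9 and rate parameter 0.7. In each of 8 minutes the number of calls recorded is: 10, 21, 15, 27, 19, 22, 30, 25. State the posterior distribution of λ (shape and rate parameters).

Total count ∑xᵢ = 169 over n = 8 minutes.
Gamma is conjugate to the Poisson likelihood: posterior is Gamma(shape = 8.9+169 = 177.9, rate = 0.7+8 = 8.7).

Posterior: Gamma(shape=177.9, rate=8.7)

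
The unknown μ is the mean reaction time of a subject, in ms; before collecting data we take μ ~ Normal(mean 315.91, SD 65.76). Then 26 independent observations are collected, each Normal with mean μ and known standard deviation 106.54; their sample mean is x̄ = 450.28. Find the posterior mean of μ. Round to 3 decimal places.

Posterior mean ≈ 437.959

With known σ, the Normal prior is conjugate. Weight on the data is w = (n/σ²)/(n/σ² + 1/τ₀²) = 0.00229059/(0.00229059+0.00023125) = 0.90830.
Posterior mean = w·x̄ + (1−w)·μ₀ = 0.90830·450.28 + 0.091698·315.91 = 437.959.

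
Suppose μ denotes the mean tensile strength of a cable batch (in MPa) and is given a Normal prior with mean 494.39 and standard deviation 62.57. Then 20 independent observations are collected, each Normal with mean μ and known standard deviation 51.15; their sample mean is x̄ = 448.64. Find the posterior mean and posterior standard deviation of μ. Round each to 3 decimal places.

Posterior mean ≈ 450.119; posterior SD ≈ 11.251

Prior precision 1/τ₀² = 1/62.57² = 0.00025543; data precision n/σ² = 20/51.15² = 0.00764432.
Posterior precision = 0.00025543 + 0.00764432 = 0.00789975, giving posterior SD = 1/√0.00789975 = 11.251.
Posterior mean = (0.00025543·494.39 + 0.00764432·448.64) / 0.00789975 = 450.119.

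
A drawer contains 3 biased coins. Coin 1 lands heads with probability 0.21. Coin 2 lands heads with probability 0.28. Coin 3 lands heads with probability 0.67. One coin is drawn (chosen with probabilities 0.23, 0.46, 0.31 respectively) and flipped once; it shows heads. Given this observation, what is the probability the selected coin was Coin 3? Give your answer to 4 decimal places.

Posterior probability ≈ 0.5398

P(heads|C1) = 0.21; P(heads|C2) = 0.28; P(heads|C3) = 0.67.
Prior × likelihood for each source: 0.23·0.21=0.04830, 0.46·0.28=0.1288, 0.31·0.67=0.2077. Summing gives P(heads) = 0.38480.
P(Coin 3 | heads) = 0.2077 / 0.38480 = 0.5398.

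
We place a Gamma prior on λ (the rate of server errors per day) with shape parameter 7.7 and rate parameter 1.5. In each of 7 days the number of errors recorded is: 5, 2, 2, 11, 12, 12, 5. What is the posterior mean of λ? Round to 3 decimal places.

Total count ∑xᵢ = 49 over n = 7 days.
Gamma is conjugate to the Poisson likelihood: posterior is Gamma(shape = 7.7+49 = 56.7, rate = 1.5+7 = 8.5).
Posterior mean = shape/rate = 56.7/8.5 = 6.671.

Posterior mean ≈ 6.671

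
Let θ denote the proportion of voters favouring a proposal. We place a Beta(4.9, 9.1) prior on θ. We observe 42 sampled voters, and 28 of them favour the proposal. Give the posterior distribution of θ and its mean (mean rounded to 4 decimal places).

Observing 28 successes and 14 failures updates Beta(4.9, 9.1) by adding the success and failure counts to the two shape parameters: α = 4.9+28 = 32.9, β = 9.1+14 = 23.1.
Posterior mean = α/(α+β) = 32.9/56 = 0.5875.

Posterior: Beta(32.9, 23.1); mean ≈ 0.5875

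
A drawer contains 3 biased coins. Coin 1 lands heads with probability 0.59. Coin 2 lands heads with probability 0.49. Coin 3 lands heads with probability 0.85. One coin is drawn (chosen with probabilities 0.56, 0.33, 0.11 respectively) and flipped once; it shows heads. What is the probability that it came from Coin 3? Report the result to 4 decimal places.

Posterior probability ≈ 0.1597

Tabulate prior·likelihood by source: [1] prior 0.56, lik 0.59, product 0.3304; [2] prior 0.33, lik 0.49, product 0.1617; [3] prior 0.11, lik 0.85, product 0.09350.
Normalizing constant = 0.58560; the posterior for Coin 3 is its product over the sum, 0.09350/0.58560 = 0.1597.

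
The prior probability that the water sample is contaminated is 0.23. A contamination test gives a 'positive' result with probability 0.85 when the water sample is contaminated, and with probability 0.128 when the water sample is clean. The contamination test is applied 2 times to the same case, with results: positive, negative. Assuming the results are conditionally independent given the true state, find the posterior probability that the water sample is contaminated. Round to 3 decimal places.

With H the event that the water sample is contaminated, the joint likelihood of the observed sequence is P(data|H) = 0.85·0.15 = 0.12750 and P(data|¬H) = 0.128·0.872 = 0.11162.
Bayes: P(H|data) = 0.23·0.12750 / (0.23·0.12750 + 0.77·0.11162) = 0.029325/0.11527 = 0.2544.

Posterior P(H) ≈ 0.254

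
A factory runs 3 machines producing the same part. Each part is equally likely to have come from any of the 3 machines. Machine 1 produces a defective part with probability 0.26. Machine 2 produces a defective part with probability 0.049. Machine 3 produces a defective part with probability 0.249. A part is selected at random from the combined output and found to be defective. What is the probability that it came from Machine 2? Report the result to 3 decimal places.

Tabulate prior·likelihood by source: [1] prior 0.333333, lik 0.26, product 0.08667; [2] prior 0.333333, lik 0.049, product 0.01633; [3] prior 0.333333, lik 0.249, product 0.08300.
Normalizing constant = 0.18600; the posterior for Machine 2 is its product over the sum, 0.01633/0.18600 = 0.088.

Posterior probability ≈ 0.088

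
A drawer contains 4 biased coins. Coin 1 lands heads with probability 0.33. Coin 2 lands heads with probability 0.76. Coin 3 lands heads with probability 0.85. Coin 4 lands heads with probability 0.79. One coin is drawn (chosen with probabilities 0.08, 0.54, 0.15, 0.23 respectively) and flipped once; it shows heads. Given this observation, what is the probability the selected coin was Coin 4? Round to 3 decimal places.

Posterior probability ≈ 0.244

Tabulate prior·likelihood by source: [1] prior 0.08, lik 0.33, product 0.02640; [2] prior 0.54, lik 0.76, product 0.4104; [3] prior 0.15, lik 0.85, product 0.1275; [4] prior 0.23, lik 0.79, product 0.1817.
Normalizing constant = 0.74600; the posterior for Coin 4 is its product over the sum, 0.1817/0.74600 = 0.244.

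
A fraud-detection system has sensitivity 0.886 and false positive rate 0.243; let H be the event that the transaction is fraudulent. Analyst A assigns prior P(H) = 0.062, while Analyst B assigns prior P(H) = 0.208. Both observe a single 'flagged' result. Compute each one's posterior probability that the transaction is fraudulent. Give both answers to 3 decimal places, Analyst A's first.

P('+'|H) = 0.886, P('+'|¬H) = 0.243.
Analyst A: numerator 0.886·0.062 = 0.054932; evidence = 0.054932+0.243·0.938 = 0.28287; posterior = 0.194.
Analyst B: numerator 0.886·0.208 = 0.18429; evidence = 0.18429+0.243·0.792 = 0.37674; posterior = 0.489.

Analyst A: 0.194; Analyst B: 0.489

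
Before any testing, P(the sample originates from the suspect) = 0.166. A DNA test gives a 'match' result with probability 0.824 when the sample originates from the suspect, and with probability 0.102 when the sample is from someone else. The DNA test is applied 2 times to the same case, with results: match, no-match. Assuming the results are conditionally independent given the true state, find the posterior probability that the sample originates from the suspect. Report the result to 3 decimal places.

Let H be the event that the sample originates from the suspect; start with P(H) = 0.166. P('match'|H) = 0.824, P('match'|¬H) = 0.102.
Update on result 1 ('match'): P(H) ← 0.824·0.1660 / (0.824·0.1660 + 0.102·0.8340) = 0.13678/0.22185 = 0.6166.
Update on result 2 ('no-match'): P(H) ← 0.176·0.6166 / (0.176·0.6166 + 0.898·0.3834) = 0.10851/0.45285 = 0.2396.

Posterior P(H) ≈ 0.240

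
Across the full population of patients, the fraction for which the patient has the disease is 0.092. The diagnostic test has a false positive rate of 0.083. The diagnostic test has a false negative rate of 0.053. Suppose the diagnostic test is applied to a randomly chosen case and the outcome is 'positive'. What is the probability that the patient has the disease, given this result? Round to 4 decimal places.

P(H | E) ≈ 0.5362

Let H be the event that the patient has the disease. P(H) = 0.092, so P(¬H) = 0.908. With E the 'positive' result, P(E|H) = 0.947 and P(E|¬H) = 0.083.
P(E) = 0.947·0.092 + 0.083·0.908 = 0.087124 + 0.075364 = 0.16249.
By Bayes' theorem, P(H|E) = 0.087124 / 0.16249 = 0.5362.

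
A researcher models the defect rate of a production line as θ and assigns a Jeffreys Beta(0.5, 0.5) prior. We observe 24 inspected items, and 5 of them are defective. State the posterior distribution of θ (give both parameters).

The binomial likelihood is conjugate to the Beta prior: with 5 successes and 19 failures, the posterior is Beta(0.5+5, 0.5+19) = Beta(5.5, 19.5).

Posterior: Beta(5.5, 19.5)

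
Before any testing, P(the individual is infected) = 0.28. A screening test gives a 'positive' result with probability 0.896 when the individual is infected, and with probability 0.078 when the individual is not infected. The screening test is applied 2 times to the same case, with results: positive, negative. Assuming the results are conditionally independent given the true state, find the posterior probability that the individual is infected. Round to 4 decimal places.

With H the event that the individual is infected, the joint likelihood of the observed sequence is P(data|H) = 0.896·0.104 = 0.093184 and P(data|¬H) = 0.078·0.922 = 0.071916.
Bayes: P(H|data) = 0.28·0.093184 / (0.28·0.093184 + 0.72·0.071916) = 0.026092/0.077871 = 0.3351.

Posterior P(H) ≈ 0.3351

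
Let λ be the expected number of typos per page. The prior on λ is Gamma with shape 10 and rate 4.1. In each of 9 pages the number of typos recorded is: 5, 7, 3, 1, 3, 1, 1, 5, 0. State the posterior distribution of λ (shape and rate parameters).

Total count ∑xᵢ = 26 over n = 9 pages.
Gamma is conjugate to the Poisson likelihood: posterior is Gamma(shape = 10+26 = 36, rate = 4.1+9 = 13.1).

Posterior: Gamma(shape=36, rate=13.1)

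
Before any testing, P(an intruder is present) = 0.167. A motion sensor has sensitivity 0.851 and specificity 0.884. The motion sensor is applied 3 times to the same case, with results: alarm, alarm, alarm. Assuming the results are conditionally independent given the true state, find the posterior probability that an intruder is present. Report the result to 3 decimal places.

Posterior P(H) ≈ 0.988

Let H be the event that an intruder is present; start with P(H) = 0.167. P('alarm'|H) = 0.851, P('alarm'|¬H) = 0.116.
Update on result 1 ('alarm'): P(H) ← 0.851·0.1670 / (0.851·0.1670 + 0.116·0.8330) = 0.14212/0.23874 = 0.5953.
Update on result 2 ('alarm'): P(H) ← 0.851·0.5953 / (0.851·0.5953 + 0.116·0.4047) = 0.50657/0.55352 = 0.9152.
Update on result 3 ('alarm'): P(H) ← 0.851·0.9152 / (0.851·0.9152 + 0.116·0.0848) = 0.77882/0.78866 = 0.9875.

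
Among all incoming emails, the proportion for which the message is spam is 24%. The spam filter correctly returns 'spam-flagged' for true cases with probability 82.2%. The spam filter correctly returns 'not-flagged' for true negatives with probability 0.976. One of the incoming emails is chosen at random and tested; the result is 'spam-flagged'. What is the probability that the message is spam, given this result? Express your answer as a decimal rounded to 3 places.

Let H be the event that the message is spam. P(H) = 0.24, so P(¬H) = 0.76. With E the 'spam-flagged' result, P(E|H) = 0.822 and P(E|¬H) = 0.024.
P(E) = 0.822·0.24 + 0.024·0.76 = 0.19728 + 0.018240 = 0.21552.
By Bayes' theorem, P(H|E) = 0.19728 / 0.21552 = 0.915.

P(H | E) ≈ 0.915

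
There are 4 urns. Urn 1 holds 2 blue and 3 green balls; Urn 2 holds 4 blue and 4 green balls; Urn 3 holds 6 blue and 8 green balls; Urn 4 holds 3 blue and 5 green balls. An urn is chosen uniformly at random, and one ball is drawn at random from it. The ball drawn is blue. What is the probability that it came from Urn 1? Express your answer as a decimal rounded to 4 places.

Posterior probability ≈ 0.2348

P(blue|Urn 1) = 0.4; P(blue|Urn 2) = 0.5; P(blue|Urn 3) = 0.4286; P(blue|Urn 4) = 0.375.
Prior × likelihood for each source: 0.25·0.4=0.1000, 0.25·0.5=0.1250, 0.25·0.4286=0.1071, 0.25·0.375=0.09375. Summing gives P(blue) = 0.42589.
P(Urn 1 | blue) = 0.1000 / 0.42589 = 0.2348.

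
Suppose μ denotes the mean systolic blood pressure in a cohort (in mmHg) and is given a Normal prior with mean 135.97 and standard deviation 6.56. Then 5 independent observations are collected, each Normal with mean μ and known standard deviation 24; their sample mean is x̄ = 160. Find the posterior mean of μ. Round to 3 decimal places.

Prior precision 1/τ₀² = 1/6.56² = 0.0232377; data precision n/σ² = 5/24² = 0.00868056.
Posterior precision = 0.0232377 + 0.00868056 = 0.0319182.
Posterior mean = (0.0232377·135.97 + 0.00868056·160) / 0.0319182 = 142.505.

Posterior mean ≈ 142.505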